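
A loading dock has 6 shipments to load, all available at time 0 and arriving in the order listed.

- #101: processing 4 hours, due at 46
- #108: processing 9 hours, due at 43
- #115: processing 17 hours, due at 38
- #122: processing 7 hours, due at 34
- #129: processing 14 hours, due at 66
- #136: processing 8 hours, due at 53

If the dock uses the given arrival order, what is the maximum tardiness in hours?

FIFO (arrival order): #101 #108 #115 #122 #129 #136.
#101: 0→4, due 46, tardiness 0
#108: 4→13, due 43, tardiness 0
#115: 13→30, due 38, tardiness 0
#122: 30→37, due 34, tardiness 3
#129: 37→51, due 66, tardiness 0
#136: 51→59, due 53, tardiness 6
Maximum = 6.

6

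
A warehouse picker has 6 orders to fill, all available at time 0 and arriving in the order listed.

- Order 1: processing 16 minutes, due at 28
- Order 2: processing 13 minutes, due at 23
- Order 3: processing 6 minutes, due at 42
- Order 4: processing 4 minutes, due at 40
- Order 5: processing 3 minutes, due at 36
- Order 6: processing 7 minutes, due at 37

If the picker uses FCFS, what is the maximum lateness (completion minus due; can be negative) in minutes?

12

FIFO (arrival order): Order 1 Order 2 Order 3 Order 4 Order 5 Order 6.
Order 1: 0→16, due 28, lateness -12
Order 2: 16→29, due 23, lateness 6
Order 3: 29→35, due 42, lateness -7
Order 4: 35→39, due 40, lateness -1
Order 5: 39→42, due 36, lateness 6
Order 6: 42→49, due 37, lateness 12
Maximum = 12.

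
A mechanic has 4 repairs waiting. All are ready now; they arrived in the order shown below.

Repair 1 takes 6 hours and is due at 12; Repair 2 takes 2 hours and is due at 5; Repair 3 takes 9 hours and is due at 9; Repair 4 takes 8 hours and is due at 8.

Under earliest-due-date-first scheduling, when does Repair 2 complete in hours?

EDD (increasing due date): Repair 2 Repair 4 Repair 3 Repair 1.
Repair 2: 0→2

2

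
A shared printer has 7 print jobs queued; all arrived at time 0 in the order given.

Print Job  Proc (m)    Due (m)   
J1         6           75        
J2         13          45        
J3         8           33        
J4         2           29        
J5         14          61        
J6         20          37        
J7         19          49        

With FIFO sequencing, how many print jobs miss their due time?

FIFO (arrival order): J1 J2 J3 J4 J5 J6 J7.
J1: 0→6, due 75, tardiness 0
J2: 6→19, due 45, tardiness 0
J3: 19→27, due 33, tardiness 0
J4: 27→29, due 29, tardiness 0
J5: 29→43, due 61, tardiness 0
J6: 43→63, due 37, tardiness 26
J7: 63→82, due 49, tardiness 33
Late print jobs: 2.

2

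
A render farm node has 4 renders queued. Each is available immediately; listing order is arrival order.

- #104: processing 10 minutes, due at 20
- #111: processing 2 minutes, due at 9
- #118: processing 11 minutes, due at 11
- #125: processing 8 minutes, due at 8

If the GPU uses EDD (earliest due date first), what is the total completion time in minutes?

70

EDD (increasing due date): #125 #111 #118 #104.
#125: 0→8
#111: 8→10
#118: 10→21
#104: 21→31
Sum = 8+10+21+31 = 70.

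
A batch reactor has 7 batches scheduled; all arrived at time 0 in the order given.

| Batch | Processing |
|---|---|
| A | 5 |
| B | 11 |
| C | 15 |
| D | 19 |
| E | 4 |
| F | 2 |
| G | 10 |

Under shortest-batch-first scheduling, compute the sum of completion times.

SPT (increasing processing time): F E A G B C D.
F: 0→2
E: 2→6
A: 6→11
G: 11→21
B: 21→32
C: 32→47
D: 47→66
Sum = 2+6+11+21+32+47+66 = 185.

185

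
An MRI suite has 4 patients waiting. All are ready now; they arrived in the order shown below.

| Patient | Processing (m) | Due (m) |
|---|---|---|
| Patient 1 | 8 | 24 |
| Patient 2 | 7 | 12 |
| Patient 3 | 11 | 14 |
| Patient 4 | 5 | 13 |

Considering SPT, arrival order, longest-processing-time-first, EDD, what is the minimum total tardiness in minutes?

16

SPT (increasing processing time): Patient 4 Patient 2 Patient 1 Patient 3.
Patient 4: 0→5, due 13, tardiness 0
Patient 2: 5→12, due 12, tardiness 0
Patient 1: 12→20, due 24, tardiness 0
Patient 3: 20→31, due 14, tardiness 17
Sum = 0+0+0+17 = 17.
FIFO (arrival order): Patient 1 Patient 2 Patient 3 Patient 4.
Patient 1: 0→8, due 24, tardiness 0
Patient 2: 8→15, due 12, tardiness 3
Patient 3: 15→26, due 14, tardiness 12
Patient 4: 26→31, due 13, tardiness 18
Sum = 0+3+12+18 = 33.
LPT (decreasing processing time): Patient 3 Patient 1 Patient 2 Patient 4.
Patient 3: 0→11, due 14, tardiness 0
Patient 1: 11→19, due 24, tardiness 0
Patient 2: 19→26, due 12, tardiness 14
Patient 4: 26→31, due 13, tardiness 18
Sum = 0+0+14+18 = 32.
EDD (increasing due date): Patient 2 Patient 4 Patient 3 Patient 1.
Patient 2: 0→7, due 12, tardiness 0
Patient 4: 7→12, due 13, tardiness 0
Patient 3: 12→23, due 14, tardiness 9
Patient 1: 23→31, due 24, tardiness 7
Sum = 0+0+9+7 = 16.
SPT 17, FIFO 33, LPT 32, EDD 16 → minimum 16.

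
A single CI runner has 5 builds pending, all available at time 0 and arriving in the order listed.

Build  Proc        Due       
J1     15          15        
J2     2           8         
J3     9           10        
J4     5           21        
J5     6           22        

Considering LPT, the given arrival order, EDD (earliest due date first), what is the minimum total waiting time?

LPT (decreasing processing time): J1 J3 J5 J4 J2.
J1: waits 0, runs 0→15
J3: waits 15, runs 15→24
J5: waits 24, runs 24→30
J4: waits 30, runs 30→35
J2: waits 35, runs 35→37
Sum = 0+15+24+30+35 = 104.
FIFO (arrival order): J1 J2 J3 J4 J5.
J1: waits 0, runs 0→15
J2: waits 15, runs 15→17
J3: waits 17, runs 17→26
J4: waits 26, runs 26→31
J5: waits 31, runs 31→37
Sum = 0+15+17+26+31 = 89.
EDD (increasing due date): J2 J3 J1 J4 J5.
J2: waits 0, runs 0→2
J3: waits 2, runs 2→11
J1: waits 11, runs 11→26
J4: waits 26, runs 26→31
J5: waits 31, runs 31→37
Sum = 0+2+11+26+31 = 70.
LPT 104, FIFO 89, EDD 70 → minimum 70.

70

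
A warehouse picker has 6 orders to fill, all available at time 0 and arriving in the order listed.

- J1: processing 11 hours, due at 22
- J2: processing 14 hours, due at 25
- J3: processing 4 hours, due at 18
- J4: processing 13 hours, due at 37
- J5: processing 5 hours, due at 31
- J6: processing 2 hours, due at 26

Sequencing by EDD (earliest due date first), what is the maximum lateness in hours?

EDD (increasing due date): J3 J1 J2 J6 J5 J4.
J3: 0→4, due 18, lateness -14
J1: 4→15, due 22, lateness -7
J2: 15→29, due 25, lateness 4
J6: 29→31, due 26, lateness 5
J5: 31→36, due 31, lateness 5
J4: 36→49, due 37, lateness 12
Maximum = 12.

12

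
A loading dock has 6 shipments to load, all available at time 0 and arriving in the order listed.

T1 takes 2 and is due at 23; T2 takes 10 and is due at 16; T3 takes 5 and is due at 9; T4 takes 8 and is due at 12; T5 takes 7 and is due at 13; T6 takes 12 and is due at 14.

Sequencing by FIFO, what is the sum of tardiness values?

FIFO (arrival order): T1 T2 T3 T4 T5 T6.
T1: 0→2, due 23, tardiness 0
T2: 2→12, due 16, tardiness 0
T3: 12→17, due 9, tardiness 8
T4: 17→25, due 12, tardiness 13
T5: 25→32, due 13, tardiness 19
T6: 32→44, due 14, tardiness 30
Sum = 0+0+8+13+19+30 = 70.

70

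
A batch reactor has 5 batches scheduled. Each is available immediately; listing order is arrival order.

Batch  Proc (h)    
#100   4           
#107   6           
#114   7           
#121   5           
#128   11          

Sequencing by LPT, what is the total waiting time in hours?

LPT (decreasing processing time): #128 #114 #107 #121 #100.
#128: waits 0, runs 0→11
#114: waits 11, runs 11→18
#107: waits 18, runs 18→24
#121: waits 24, runs 24→29
#100: waits 29, runs 29→33
Sum = 0+11+18+24+29 = 82.

82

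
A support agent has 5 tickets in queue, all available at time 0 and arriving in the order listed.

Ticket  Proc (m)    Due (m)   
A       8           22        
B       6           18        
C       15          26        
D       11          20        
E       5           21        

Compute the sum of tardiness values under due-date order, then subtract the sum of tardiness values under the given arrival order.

-19

EDD (increasing due date): B D E A C.
B: 0→6, due 18, tardiness 0
D: 6→17, due 20, tardiness 0
E: 17→22, due 21, tardiness 1
A: 22→30, due 22, tardiness 8
C: 30→45, due 26, tardiness 19
Sum = 0+0+1+8+19 = 28.
FIFO (arrival order): A B C D E.
A: 0→8, due 22, tardiness 0
B: 8→14, due 18, tardiness 0
C: 14→29, due 26, tardiness 3
D: 29→40, due 20, tardiness 20
E: 40→45, due 21, tardiness 24
Sum = 0+0+3+20+24 = 47.
Difference = 28 − 47 = -19.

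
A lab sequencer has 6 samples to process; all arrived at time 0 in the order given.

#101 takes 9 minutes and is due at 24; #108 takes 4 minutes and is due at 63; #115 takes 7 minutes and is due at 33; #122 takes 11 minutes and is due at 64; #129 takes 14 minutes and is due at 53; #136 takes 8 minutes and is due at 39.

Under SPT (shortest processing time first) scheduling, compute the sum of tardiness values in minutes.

4

SPT (increasing processing time): #108 #115 #136 #101 #122 #129.
#108: 0→4, due 63, tardiness 0
#115: 4→11, due 33, tardiness 0
#136: 11→19, due 39, tardiness 0
#101: 19→28, due 24, tardiness 4
#122: 28→39, due 64, tardiness 0
#129: 39→53, due 53, tardiness 0
Sum = 0+0+0+4+0+0 = 4.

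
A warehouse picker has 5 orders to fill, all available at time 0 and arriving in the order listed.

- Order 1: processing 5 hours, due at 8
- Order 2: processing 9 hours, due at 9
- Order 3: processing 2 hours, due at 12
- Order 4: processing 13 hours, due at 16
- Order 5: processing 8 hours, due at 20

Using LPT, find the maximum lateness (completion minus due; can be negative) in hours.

27

LPT (decreasing processing time): Order 4 Order 2 Order 5 Order 1 Order 3.
Order 4: 0→13, due 16, lateness -3
Order 2: 13→22, due 9, lateness 13
Order 5: 22→30, due 20, lateness 10
Order 1: 30→35, due 8, lateness 27
Order 3: 35→37, due 12, lateness 25
Maximum = 27.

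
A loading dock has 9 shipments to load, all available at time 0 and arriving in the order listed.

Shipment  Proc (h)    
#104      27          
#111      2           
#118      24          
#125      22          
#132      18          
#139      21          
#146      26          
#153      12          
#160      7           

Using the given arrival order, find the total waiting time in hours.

FIFO (arrival order): #104 #111 #118 #125 #132 #139 #146 #153 #160.
#104: waits 0, runs 0→27
#111: waits 27, runs 27→29
#118: waits 29, runs 29→53
#125: waits 53, runs 53→75
#132: waits 75, runs 75→93
#139: waits 93, runs 93→114
#146: waits 114, runs 114→140
#153: waits 140, runs 140→152
#160: waits 152, runs 152→159
Sum = 0+27+29+53+75+93+114+140+152 = 683.

683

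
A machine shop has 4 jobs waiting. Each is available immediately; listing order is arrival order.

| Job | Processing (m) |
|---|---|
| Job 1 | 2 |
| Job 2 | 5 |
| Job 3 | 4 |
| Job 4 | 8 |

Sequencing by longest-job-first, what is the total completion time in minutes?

57

LPT (decreasing processing time): Job 4 Job 2 Job 3 Job 1.
Job 4: 0→8
Job 2: 8→13
Job 3: 13→17
Job 1: 17→19
Sum = 8+13+17+19 = 57.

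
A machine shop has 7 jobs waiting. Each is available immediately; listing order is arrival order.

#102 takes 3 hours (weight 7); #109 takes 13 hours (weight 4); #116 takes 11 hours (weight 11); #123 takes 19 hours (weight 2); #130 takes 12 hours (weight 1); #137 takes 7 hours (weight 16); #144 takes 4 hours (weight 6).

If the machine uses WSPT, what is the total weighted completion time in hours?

875

WSPT (decreasing weight/processing-time ratio): #102 #137 #144 #116 #109 #123 #130.
#102: finishes 3, weight 7, w·C = 21
#137: finishes 10, weight 16, w·C = 160
#144: finishes 14, weight 6, w·C = 84
#116: finishes 25, weight 11, w·C = 275
#109: finishes 38, weight 4, w·C = 152
#123: finishes 57, weight 2, w·C = 114
#130: finishes 69, weight 1, w·C = 69
Sum = 21+160+84+275+152+114+69 = 875.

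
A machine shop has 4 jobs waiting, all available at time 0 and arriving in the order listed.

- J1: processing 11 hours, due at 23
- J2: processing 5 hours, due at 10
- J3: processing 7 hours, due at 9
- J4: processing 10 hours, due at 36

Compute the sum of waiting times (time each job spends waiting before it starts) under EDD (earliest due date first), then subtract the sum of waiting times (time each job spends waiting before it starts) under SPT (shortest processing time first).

3

EDD (increasing due date): J3 J2 J1 J4.
J3: waits 0, runs 0→7
J2: waits 7, runs 7→12
J1: waits 12, runs 12→23
J4: waits 23, runs 23→33
Sum = 0+7+12+23 = 42.
SPT (increasing processing time): J2 J3 J4 J1.
J2: waits 0, runs 0→5
J3: waits 5, runs 5→12
J4: waits 12, runs 12→22
J1: waits 22, runs 22→33
Sum = 0+5+12+22 = 39.
Difference = 42 − 39 = 3.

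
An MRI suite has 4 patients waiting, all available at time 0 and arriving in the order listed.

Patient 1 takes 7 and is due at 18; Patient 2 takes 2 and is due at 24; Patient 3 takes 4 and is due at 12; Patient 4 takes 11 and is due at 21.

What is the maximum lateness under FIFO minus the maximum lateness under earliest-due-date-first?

2

FIFO (arrival order): Patient 1 Patient 2 Patient 3 Patient 4.
Patient 1: 0→7, due 18, lateness -11
Patient 2: 7→9, due 24, lateness -15
Patient 3: 9→13, due 12, lateness 1
Patient 4: 13→24, due 21, lateness 3
Maximum = 3.
EDD (increasing due date): Patient 3 Patient 1 Patient 4 Patient 2.
Patient 3: 0→4, due 12, lateness -8
Patient 1: 4→11, due 18, lateness -7
Patient 4: 11→22, due 21, lateness 1
Patient 2: 22→24, due 24, lateness 0
Maximum = 1.
Difference = 3 − 1 = 2.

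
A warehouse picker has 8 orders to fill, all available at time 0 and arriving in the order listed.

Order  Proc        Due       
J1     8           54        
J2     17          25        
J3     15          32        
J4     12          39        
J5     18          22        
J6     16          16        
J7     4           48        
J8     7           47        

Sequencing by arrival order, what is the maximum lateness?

70

FIFO (arrival order): J1 J2 J3 J4 J5 J6 J7 J8.
J1: 0→8, due 54, lateness -46
J2: 8→25, due 25, lateness 0
J3: 25→40, due 32, lateness 8
J4: 40→52, due 39, lateness 13
J5: 52→70, due 22, lateness 48
J6: 70→86, due 16, lateness 70
J7: 86→90, due 48, lateness 42
J8: 90→97, due 47, lateness 50
Maximum = 70.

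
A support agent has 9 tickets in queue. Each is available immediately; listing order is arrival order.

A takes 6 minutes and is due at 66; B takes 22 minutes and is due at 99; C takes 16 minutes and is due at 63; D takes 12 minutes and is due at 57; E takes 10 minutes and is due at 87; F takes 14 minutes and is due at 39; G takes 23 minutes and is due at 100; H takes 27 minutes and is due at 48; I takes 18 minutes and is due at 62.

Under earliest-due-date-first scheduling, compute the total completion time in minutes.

EDD (increasing due date): F H D I C A E B G.
F: 0→14
H: 14→41
D: 41→53
I: 53→71
C: 71→87
A: 87→93
E: 93→103
B: 103→125
G: 125→148
Sum = 14+41+53+71+87+93+103+125+148 = 735.

735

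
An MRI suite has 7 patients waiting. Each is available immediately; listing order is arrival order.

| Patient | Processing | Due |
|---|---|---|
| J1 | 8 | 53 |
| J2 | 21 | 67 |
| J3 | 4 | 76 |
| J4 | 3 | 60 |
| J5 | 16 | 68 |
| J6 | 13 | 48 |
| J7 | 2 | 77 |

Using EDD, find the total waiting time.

229

EDD (increasing due date): J6 J1 J4 J2 J5 J3 J7.
J6: waits 0, runs 0→13
J1: waits 13, runs 13→21
J4: waits 21, runs 21→24
J2: waits 24, runs 24→45
J5: waits 45, runs 45→61
J3: waits 61, runs 61→65
J7: waits 65, runs 65→67
Sum = 0+13+21+24+45+61+65 = 229.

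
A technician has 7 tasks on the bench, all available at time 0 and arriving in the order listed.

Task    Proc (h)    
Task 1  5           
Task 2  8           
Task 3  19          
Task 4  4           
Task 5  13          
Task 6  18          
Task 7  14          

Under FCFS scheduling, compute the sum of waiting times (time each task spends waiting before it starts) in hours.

202

FIFO (arrival order): Task 1 Task 2 Task 3 Task 4 Task 5 Task 6 Task 7.
Task 1: waits 0, runs 0→5
Task 2: waits 5, runs 5→13
Task 3: waits 13, runs 13→32
Task 4: waits 32, runs 32→36
Task 5: waits 36, runs 36→49
Task 6: waits 49, runs 49→67
Task 7: waits 67, runs 67→81
Sum = 0+5+13+32+36+49+67 = 202.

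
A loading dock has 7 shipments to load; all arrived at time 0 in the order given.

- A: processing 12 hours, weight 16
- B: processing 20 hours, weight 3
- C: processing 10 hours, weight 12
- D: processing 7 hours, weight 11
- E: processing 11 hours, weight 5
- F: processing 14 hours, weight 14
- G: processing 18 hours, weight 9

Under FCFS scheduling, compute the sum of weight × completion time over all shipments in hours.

FIFO (arrival order): A B C D E F G.
A: finishes 12, weight 16, w·C = 192
B: finishes 32, weight 3, w·C = 96
C: finishes 42, weight 12, w·C = 504
D: finishes 49, weight 11, w·C = 539
E: finishes 60, weight 5, w·C = 300
F: finishes 74, weight 14, w·C = 1036
G: finishes 92, weight 9, w·C = 828
Sum = 192+96+504+539+300+1036+828 = 3495.

3495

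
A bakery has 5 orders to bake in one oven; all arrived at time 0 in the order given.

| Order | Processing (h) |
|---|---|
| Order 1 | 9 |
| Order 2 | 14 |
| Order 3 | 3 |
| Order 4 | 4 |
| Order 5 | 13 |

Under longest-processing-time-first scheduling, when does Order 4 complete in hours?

40

LPT (decreasing processing time): Order 2 Order 5 Order 1 Order 4 Order 3.
Order 2: 0→14
Order 5: 14→27
Order 1: 27→36
Order 4: 36→40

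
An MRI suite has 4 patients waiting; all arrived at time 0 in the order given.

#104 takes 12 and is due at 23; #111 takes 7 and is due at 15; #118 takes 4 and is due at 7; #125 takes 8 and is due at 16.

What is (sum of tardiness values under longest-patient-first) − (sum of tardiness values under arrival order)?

LPT (decreasing processing time): #104 #125 #111 #118.
#104: 0→12, due 23, tardiness 0
#125: 12→20, due 16, tardiness 4
#111: 20→27, due 15, tardiness 12
#118: 27→31, due 7, tardiness 24
Sum = 0+4+12+24 = 40.
FIFO (arrival order): #104 #111 #118 #125.
#104: 0→12, due 23, tardiness 0
#111: 12→19, due 15, tardiness 4
#118: 19→23, due 7, tardiness 16
#125: 23→31, due 16, tardiness 15
Sum = 0+4+16+15 = 35.
Difference = 40 − 35 = 5.

5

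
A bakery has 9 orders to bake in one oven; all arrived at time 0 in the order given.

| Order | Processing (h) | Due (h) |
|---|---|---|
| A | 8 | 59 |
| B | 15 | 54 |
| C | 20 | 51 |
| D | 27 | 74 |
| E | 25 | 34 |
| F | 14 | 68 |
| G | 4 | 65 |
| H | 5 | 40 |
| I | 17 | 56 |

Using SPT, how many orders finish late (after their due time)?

SPT (increasing processing time): G H A F B I C E D.
G: 0→4, due 65, tardiness 0
H: 4→9, due 40, tardiness 0
A: 9→17, due 59, tardiness 0
F: 17→31, due 68, tardiness 0
B: 31→46, due 54, tardiness 0
I: 46→63, due 56, tardiness 7
C: 63→83, due 51, tardiness 32
E: 83→108, due 34, tardiness 74
D: 108→135, due 74, tardiness 61
Late orders: 4.

4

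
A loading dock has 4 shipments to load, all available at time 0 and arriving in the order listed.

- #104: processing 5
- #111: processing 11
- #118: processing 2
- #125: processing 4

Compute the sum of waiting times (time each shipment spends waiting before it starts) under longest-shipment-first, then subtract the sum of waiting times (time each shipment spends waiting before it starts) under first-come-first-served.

8

LPT (decreasing processing time): #111 #104 #125 #118.
#111: waits 0, runs 0→11
#104: waits 11, runs 11→16
#125: waits 16, runs 16→20
#118: waits 20, runs 20→22
Sum = 0+11+16+20 = 47.
FIFO (arrival order): #104 #111 #118 #125.
#104: waits 0, runs 0→5
#111: waits 5, runs 5→16
#118: waits 16, runs 16→18
#125: waits 18, runs 18→22
Sum = 0+5+16+18 = 39.
Difference = 47 − 39 = 8.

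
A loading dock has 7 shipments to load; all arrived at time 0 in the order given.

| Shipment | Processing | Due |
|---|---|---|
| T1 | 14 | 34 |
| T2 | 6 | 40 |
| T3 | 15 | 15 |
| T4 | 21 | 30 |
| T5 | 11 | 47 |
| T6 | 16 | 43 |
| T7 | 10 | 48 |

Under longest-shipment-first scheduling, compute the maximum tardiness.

53

LPT (decreasing processing time): T4 T6 T3 T1 T5 T7 T2.
T4: 0→21, due 30, tardiness 0
T6: 21→37, due 43, tardiness 0
T3: 37→52, due 15, tardiness 37
T1: 52→66, due 34, tardiness 32
T5: 66→77, due 47, tardiness 30
T7: 77→87, due 48, tardiness 39
T2: 87→93, due 40, tardiness 53
Maximum = 53.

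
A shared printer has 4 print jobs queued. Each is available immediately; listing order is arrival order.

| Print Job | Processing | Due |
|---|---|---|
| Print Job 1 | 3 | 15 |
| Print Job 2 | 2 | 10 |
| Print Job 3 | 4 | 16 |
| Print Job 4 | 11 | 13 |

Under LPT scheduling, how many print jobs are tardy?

LPT (decreasing processing time): Print Job 4 Print Job 3 Print Job 1 Print Job 2.
Print Job 4: 0→11, due 13, tardiness 0
Print Job 3: 11→15, due 16, tardiness 0
Print Job 1: 15→18, due 15, tardiness 3
Print Job 2: 18→20, due 10, tardiness 10
Late print jobs: 2.

2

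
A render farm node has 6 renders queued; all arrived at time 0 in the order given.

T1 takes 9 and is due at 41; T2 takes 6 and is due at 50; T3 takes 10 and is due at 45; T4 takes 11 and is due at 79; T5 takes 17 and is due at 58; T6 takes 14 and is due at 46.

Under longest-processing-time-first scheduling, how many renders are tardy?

3

LPT (decreasing processing time): T5 T6 T4 T3 T1 T2.
T5: 0→17, due 58, tardiness 0
T6: 17→31, due 46, tardiness 0
T4: 31→42, due 79, tardiness 0
T3: 42→52, due 45, tardiness 7
T1: 52→61, due 41, tardiness 20
T2: 61→67, due 50, tardiness 17
Late renders: 3.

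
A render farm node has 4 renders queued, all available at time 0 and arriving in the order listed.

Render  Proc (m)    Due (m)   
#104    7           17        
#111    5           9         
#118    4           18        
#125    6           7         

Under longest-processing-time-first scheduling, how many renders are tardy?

LPT (decreasing processing time): #104 #125 #111 #118.
#104: 0→7, due 17, tardiness 0
#125: 7→13, due 7, tardiness 6
#111: 13→18, due 9, tardiness 9
#118: 18→22, due 18, tardiness 4
Late renders: 3.

3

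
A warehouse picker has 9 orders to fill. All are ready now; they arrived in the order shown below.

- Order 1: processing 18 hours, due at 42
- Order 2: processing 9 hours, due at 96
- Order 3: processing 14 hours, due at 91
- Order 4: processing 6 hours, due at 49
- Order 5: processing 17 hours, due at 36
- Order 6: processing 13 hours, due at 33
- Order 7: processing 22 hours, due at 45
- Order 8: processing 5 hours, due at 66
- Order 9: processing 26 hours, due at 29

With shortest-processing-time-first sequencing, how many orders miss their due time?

4

SPT (increasing processing time): Order 8 Order 4 Order 2 Order 6 Order 3 Order 5 Order 1 Order 7 Order 9.
Order 8: 0→5, due 66, tardiness 0
Order 4: 5→11, due 49, tardiness 0
Order 2: 11→20, due 96, tardiness 0
Order 6: 20→33, due 33, tardiness 0
Order 3: 33→47, due 91, tardiness 0
Order 5: 47→64, due 36, tardiness 28
Order 1: 64→82, due 42, tardiness 40
Order 7: 82→104, due 45, tardiness 59
Order 9: 104→130, due 29, tardiness 101
Late orders: 4.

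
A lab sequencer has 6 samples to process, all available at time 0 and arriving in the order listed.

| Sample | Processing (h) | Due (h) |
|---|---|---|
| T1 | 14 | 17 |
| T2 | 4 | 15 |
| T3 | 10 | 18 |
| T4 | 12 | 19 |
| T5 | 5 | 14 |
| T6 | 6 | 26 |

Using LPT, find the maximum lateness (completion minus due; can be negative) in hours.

LPT (decreasing processing time): T1 T4 T3 T6 T5 T2.
T1: 0→14, due 17, lateness -3
T4: 14→26, due 19, lateness 7
T3: 26→36, due 18, lateness 18
T6: 36→42, due 26, lateness 16
T5: 42→47, due 14, lateness 33
T2: 47→51, due 15, lateness 36
Maximum = 36.

36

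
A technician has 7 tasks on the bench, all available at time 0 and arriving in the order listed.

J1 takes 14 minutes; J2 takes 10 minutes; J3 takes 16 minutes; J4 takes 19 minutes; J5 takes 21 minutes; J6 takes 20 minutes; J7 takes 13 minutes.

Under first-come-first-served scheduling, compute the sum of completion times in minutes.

FIFO (arrival order): J1 J2 J3 J4 J5 J6 J7.
J1: 0→14
J2: 14→24
J3: 24→40
J4: 40→59
J5: 59→80
J6: 80→100
J7: 100→113
Sum = 14+24+40+59+80+100+113 = 430.

430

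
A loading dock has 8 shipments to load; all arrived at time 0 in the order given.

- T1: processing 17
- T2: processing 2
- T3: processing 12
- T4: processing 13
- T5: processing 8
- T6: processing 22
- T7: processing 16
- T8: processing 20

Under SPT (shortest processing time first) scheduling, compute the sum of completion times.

SPT (increasing processing time): T2 T5 T3 T4 T7 T1 T8 T6.
T2: 0→2
T5: 2→10
T3: 10→22
T4: 22→35
T7: 35→51
T1: 51→68
T8: 68→88
T6: 88→110
Sum = 2+10+22+35+51+68+88+110 = 386.

386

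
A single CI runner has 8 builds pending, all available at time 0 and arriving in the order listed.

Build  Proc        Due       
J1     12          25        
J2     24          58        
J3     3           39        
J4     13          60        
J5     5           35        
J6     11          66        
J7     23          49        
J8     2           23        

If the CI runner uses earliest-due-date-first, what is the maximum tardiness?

EDD (increasing due date): J8 J1 J5 J3 J7 J2 J4 J6.
J8: 0→2, due 23, tardiness 0
J1: 2→14, due 25, tardiness 0
J5: 14→19, due 35, tardiness 0
J3: 19→22, due 39, tardiness 0
J7: 22→45, due 49, tardiness 0
J2: 45→69, due 58, tardiness 11
J4: 69→82, due 60, tardiness 22
J6: 82→93, due 66, tardiness 27
Maximum = 27.

27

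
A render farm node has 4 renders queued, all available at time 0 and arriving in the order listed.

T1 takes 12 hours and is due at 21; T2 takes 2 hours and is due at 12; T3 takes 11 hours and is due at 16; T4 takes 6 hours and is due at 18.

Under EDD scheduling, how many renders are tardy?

2

EDD (increasing due date): T2 T3 T4 T1.
T2: 0→2, due 12, tardiness 0
T3: 2→13, due 16, tardiness 0
T4: 13→19, due 18, tardiness 1
T1: 19→31, due 21, tardiness 10
Late renders: 2.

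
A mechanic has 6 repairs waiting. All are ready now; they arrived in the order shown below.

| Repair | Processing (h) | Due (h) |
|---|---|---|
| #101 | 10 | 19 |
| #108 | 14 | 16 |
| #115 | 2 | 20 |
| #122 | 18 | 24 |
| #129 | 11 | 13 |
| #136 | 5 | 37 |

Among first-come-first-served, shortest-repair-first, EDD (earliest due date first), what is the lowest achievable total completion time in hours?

FIFO (arrival order): #101 #108 #115 #122 #129 #136.
#101: 0→10
#108: 10→24
#115: 24→26
#122: 26→44
#129: 44→55
#136: 55→60
Sum = 10+24+26+44+55+60 = 219.
SPT (increasing processing time): #115 #136 #101 #129 #108 #122.
#115: 0→2
#136: 2→7
#101: 7→17
#129: 17→28
#108: 28→42
#122: 42→60
Sum = 2+7+17+28+42+60 = 156.
EDD (increasing due date): #129 #108 #101 #115 #122 #136.
#129: 0→11
#108: 11→25
#101: 25→35
#115: 35→37
#122: 37→55
#136: 55→60
Sum = 11+25+35+37+55+60 = 223.
FIFO 219, SPT 156, EDD 223 → minimum 156.

156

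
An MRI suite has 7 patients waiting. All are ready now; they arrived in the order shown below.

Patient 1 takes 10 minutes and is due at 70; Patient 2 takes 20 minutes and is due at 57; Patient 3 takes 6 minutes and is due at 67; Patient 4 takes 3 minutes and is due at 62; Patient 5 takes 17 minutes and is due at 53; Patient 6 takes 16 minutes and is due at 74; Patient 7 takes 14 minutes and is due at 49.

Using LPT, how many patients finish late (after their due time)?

LPT (decreasing processing time): Patient 2 Patient 5 Patient 6 Patient 7 Patient 1 Patient 3 Patient 4.
Patient 2: 0→20, due 57, tardiness 0
Patient 5: 20→37, due 53, tardiness 0
Patient 6: 37→53, due 74, tardiness 0
Patient 7: 53→67, due 49, tardiness 18
Patient 1: 67→77, due 70, tardiness 7
Patient 3: 77→83, due 67, tardiness 16
Patient 4: 83→86, due 62, tardiness 24
Late patients: 4.

4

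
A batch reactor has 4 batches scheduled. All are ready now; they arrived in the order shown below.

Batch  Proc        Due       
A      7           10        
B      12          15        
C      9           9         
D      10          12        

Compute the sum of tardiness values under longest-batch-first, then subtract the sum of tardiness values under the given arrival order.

LPT (decreasing processing time): B D C A.
B: 0→12, due 15, tardiness 0
D: 12→22, due 12, tardiness 10
C: 22→31, due 9, tardiness 22
A: 31→38, due 10, tardiness 28
Sum = 0+10+22+28 = 60.
FIFO (arrival order): A B C D.
A: 0→7, due 10, tardiness 0
B: 7→19, due 15, tardiness 4
C: 19→28, due 9, tardiness 19
D: 28→38, due 12, tardiness 26
Sum = 0+4+19+26 = 49.
Difference = 60 − 49 = 11.

11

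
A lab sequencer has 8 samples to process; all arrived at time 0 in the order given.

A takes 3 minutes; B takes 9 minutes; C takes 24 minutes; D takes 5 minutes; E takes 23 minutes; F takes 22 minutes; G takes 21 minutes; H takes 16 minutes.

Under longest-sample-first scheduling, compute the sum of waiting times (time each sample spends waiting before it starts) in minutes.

LPT (decreasing processing time): C E F G H B D A.
C: waits 0, runs 0→24
E: waits 24, runs 24→47
F: waits 47, runs 47→69
G: waits 69, runs 69→90
H: waits 90, runs 90→106
B: waits 106, runs 106→115
D: waits 115, runs 115→120
A: waits 120, runs 120→123
Sum = 0+24+47+69+90+106+115+120 = 571.

571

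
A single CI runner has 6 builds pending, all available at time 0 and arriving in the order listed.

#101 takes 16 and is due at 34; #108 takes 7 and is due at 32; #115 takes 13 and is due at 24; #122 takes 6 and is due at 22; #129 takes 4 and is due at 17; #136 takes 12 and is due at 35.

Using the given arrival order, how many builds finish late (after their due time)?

FIFO (arrival order): #101 #108 #115 #122 #129 #136.
#101: 0→16, due 34, tardiness 0
#108: 16→23, due 32, tardiness 0
#115: 23→36, due 24, tardiness 12
#122: 36→42, due 22, tardiness 20
#129: 42→46, due 17, tardiness 29
#136: 46→58, due 35, tardiness 23
Late builds: 4.

4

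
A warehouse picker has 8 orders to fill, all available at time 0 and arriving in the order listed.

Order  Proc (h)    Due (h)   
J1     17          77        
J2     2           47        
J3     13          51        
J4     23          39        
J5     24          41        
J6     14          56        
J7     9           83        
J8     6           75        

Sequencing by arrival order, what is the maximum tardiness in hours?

38

FIFO (arrival order): J1 J2 J3 J4 J5 J6 J7 J8.
J1: 0→17, due 77, tardiness 0
J2: 17→19, due 47, tardiness 0
J3: 19→32, due 51, tardiness 0
J4: 32→55, due 39, tardiness 16
J5: 55→79, due 41, tardiness 38
J6: 79→93, due 56, tardiness 37
J7: 93→102, due 83, tardiness 19
J8: 102→108, due 75, tardiness 33
Maximum = 38.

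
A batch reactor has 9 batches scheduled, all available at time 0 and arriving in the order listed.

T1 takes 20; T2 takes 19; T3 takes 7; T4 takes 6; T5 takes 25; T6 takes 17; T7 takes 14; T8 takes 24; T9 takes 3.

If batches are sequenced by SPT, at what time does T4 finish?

SPT (increasing processing time): T9 T4 T3 T7 T6 T2 T1 T8 T5.
T9: 0→3
T4: 3→9

9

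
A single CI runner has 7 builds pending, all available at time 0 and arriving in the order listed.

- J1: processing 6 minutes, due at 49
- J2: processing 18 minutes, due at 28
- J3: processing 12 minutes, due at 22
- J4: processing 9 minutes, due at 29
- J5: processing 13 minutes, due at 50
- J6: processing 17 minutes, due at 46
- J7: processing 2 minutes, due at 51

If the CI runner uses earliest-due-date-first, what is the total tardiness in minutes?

EDD (increasing due date): J3 J2 J4 J6 J1 J5 J7.
J3: 0→12, due 22, tardiness 0
J2: 12→30, due 28, tardiness 2
J4: 30→39, due 29, tardiness 10
J6: 39→56, due 46, tardiness 10
J1: 56→62, due 49, tardiness 13
J5: 62→75, due 50, tardiness 25
J7: 75→77, due 51, tardiness 26
Sum = 0+2+10+10+13+25+26 = 86.

86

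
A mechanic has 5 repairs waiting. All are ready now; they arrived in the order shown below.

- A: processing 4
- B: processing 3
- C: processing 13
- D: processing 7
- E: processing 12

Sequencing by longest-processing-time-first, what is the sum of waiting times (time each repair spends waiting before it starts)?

106

LPT (decreasing processing time): C E D A B.
C: waits 0, runs 0→13
E: waits 13, runs 13→25
D: waits 25, runs 25→32
A: waits 32, runs 32→36
B: waits 36, runs 36→39
Sum = 0+13+25+32+36 = 106.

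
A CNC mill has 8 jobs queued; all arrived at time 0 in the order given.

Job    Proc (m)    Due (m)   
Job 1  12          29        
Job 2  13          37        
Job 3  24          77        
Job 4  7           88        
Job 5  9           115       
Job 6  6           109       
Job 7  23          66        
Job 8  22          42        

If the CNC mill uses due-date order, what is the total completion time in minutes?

EDD (increasing due date): Job 1 Job 2 Job 8 Job 7 Job 3 Job 4 Job 6 Job 5.
Job 1: 0→12
Job 2: 12→25
Job 8: 25→47
Job 7: 47→70
Job 3: 70→94
Job 4: 94→101
Job 6: 101→107
Job 5: 107→116
Sum = 12+25+47+70+94+101+107+116 = 572.

572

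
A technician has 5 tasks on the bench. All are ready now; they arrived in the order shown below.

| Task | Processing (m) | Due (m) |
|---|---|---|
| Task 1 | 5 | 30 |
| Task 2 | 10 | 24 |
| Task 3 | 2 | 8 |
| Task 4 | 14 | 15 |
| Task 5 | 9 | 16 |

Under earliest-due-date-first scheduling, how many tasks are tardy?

EDD (increasing due date): Task 3 Task 4 Task 5 Task 2 Task 1.
Task 3: 0→2, due 8, tardiness 0
Task 4: 2→16, due 15, tardiness 1
Task 5: 16→25, due 16, tardiness 9
Task 2: 25→35, due 24, tardiness 11
Task 1: 35→40, due 30, tardiness 10
Late tasks: 4.

4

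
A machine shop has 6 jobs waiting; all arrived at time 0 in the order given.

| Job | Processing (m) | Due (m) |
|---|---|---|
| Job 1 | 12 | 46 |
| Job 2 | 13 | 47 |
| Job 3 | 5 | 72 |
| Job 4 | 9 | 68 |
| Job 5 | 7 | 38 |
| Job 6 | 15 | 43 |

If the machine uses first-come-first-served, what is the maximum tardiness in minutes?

18

FIFO (arrival order): Job 1 Job 2 Job 3 Job 4 Job 5 Job 6.
Job 1: 0→12, due 46, tardiness 0
Job 2: 12→25, due 47, tardiness 0
Job 3: 25→30, due 72, tardiness 0
Job 4: 30→39, due 68, tardiness 0
Job 5: 39→46, due 38, tardiness 8
Job 6: 46→61, due 43, tardiness 18
Maximum = 18.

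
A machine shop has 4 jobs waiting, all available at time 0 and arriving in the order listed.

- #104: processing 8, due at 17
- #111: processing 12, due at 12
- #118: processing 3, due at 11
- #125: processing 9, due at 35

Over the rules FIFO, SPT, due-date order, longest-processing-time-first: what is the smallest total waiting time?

34

FIFO (arrival order): #104 #111 #118 #125.
#104: waits 0, runs 0→8
#111: waits 8, runs 8→20
#118: waits 20, runs 20→23
#125: waits 23, runs 23→32
Sum = 0+8+20+23 = 51.
SPT (increasing processing time): #118 #104 #125 #111.
#118: waits 0, runs 0→3
#104: waits 3, runs 3→11
#125: waits 11, runs 11→20
#111: waits 20, runs 20→32
Sum = 0+3+11+20 = 34.
EDD (increasing due date): #118 #111 #104 #125.
#118: waits 0, runs 0→3
#111: waits 3, runs 3→15
#104: waits 15, runs 15→23
#125: waits 23, runs 23→32
Sum = 0+3+15+23 = 41.
LPT (decreasing processing time): #111 #125 #104 #118.
#111: waits 0, runs 0→12
#125: waits 12, runs 12→21
#104: waits 21, runs 21→29
#118: waits 29, runs 29→32
Sum = 0+12+21+29 = 62.
FIFO 51, SPT 34, EDD 41, LPT 62 → minimum 34.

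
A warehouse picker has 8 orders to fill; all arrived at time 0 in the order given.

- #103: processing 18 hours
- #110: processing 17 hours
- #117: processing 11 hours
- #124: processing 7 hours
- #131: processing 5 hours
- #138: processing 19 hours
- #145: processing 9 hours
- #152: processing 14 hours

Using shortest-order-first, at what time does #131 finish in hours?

5

SPT (increasing processing time): #131 #124 #145 #117 #152 #110 #103 #138.
#131: 0→5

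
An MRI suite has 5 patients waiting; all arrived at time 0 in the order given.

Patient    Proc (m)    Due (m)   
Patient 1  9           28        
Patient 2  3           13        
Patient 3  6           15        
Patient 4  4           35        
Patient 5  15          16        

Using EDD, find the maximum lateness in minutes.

EDD (increasing due date): Patient 2 Patient 3 Patient 5 Patient 1 Patient 4.
Patient 2: 0→3, due 13, lateness -10
Patient 3: 3→9, due 15, lateness -6
Patient 5: 9→24, due 16, lateness 8
Patient 1: 24→33, due 28, lateness 5
Patient 4: 33→37, due 35, lateness 2
Maximum = 8.

8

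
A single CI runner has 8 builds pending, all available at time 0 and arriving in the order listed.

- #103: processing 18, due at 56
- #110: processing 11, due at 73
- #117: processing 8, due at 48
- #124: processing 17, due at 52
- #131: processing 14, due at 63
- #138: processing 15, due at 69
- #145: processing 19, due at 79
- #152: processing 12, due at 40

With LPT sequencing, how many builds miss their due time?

LPT (decreasing processing time): #145 #103 #124 #138 #131 #152 #110 #117.
#145: 0→19, due 79, tardiness 0
#103: 19→37, due 56, tardiness 0
#124: 37→54, due 52, tardiness 2
#138: 54→69, due 69, tardiness 0
#131: 69→83, due 63, tardiness 20
#152: 83→95, due 40, tardiness 55
#110: 95→106, due 73, tardiness 33
#117: 106→114, due 48, tardiness 66
Late builds: 5.

5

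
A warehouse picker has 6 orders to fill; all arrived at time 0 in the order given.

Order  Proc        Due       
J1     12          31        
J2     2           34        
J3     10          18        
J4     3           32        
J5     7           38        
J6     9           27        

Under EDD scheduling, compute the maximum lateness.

EDD (increasing due date): J3 J6 J1 J4 J2 J5.
J3: 0→10, due 18, lateness -8
J6: 10→19, due 27, lateness -8
J1: 19→31, due 31, lateness 0
J4: 31→34, due 32, lateness 2
J2: 34→36, due 34, lateness 2
J5: 36→43, due 38, lateness 5
Maximum = 5.

5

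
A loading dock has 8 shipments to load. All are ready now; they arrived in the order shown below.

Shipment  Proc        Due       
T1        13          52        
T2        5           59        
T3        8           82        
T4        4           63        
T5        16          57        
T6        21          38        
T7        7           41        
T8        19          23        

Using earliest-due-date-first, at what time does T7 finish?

47

EDD (increasing due date): T8 T6 T7 T1 T5 T2 T4 T3.
T8: 0→19
T6: 19→40
T7: 40→47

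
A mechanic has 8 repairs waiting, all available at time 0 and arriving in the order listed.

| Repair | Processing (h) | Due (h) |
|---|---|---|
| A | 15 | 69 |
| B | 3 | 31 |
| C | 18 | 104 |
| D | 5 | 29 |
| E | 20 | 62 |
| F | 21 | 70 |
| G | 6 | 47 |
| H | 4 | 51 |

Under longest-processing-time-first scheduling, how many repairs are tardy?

LPT (decreasing processing time): F E C A G D H B.
F: 0→21, due 70, tardiness 0
E: 21→41, due 62, tardiness 0
C: 41→59, due 104, tardiness 0
A: 59→74, due 69, tardiness 5
G: 74→80, due 47, tardiness 33
D: 80→85, due 29, tardiness 56
H: 85→89, due 51, tardiness 38
B: 89→92, due 31, tardiness 61
Late repairs: 5.

5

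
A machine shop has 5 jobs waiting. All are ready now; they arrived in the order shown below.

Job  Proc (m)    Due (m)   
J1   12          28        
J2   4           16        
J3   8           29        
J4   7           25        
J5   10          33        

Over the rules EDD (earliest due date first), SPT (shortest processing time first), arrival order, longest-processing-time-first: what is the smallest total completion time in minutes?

104

EDD (increasing due date): J2 J4 J1 J3 J5.
J2: 0→4
J4: 4→11
J1: 11→23
J3: 23→31
J5: 31→41
Sum = 4+11+23+31+41 = 110.
SPT (increasing processing time): J2 J4 J3 J5 J1.
J2: 0→4
J4: 4→11
J3: 11→19
J5: 19→29
J1: 29→41
Sum = 4+11+19+29+41 = 104.
FIFO (arrival order): J1 J2 J3 J4 J5.
J1: 0→12
J2: 12→16
J3: 16→24
J4: 24→31
J5: 31→41
Sum = 12+16+24+31+41 = 124.
LPT (decreasing processing time): J1 J5 J3 J4 J2.
J1: 0→12
J5: 12→22
J3: 22→30
J4: 30→37
J2: 37→41
Sum = 12+22+30+37+41 = 142.
EDD 110, SPT 104, FIFO 124, LPT 142 → minimum 104.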